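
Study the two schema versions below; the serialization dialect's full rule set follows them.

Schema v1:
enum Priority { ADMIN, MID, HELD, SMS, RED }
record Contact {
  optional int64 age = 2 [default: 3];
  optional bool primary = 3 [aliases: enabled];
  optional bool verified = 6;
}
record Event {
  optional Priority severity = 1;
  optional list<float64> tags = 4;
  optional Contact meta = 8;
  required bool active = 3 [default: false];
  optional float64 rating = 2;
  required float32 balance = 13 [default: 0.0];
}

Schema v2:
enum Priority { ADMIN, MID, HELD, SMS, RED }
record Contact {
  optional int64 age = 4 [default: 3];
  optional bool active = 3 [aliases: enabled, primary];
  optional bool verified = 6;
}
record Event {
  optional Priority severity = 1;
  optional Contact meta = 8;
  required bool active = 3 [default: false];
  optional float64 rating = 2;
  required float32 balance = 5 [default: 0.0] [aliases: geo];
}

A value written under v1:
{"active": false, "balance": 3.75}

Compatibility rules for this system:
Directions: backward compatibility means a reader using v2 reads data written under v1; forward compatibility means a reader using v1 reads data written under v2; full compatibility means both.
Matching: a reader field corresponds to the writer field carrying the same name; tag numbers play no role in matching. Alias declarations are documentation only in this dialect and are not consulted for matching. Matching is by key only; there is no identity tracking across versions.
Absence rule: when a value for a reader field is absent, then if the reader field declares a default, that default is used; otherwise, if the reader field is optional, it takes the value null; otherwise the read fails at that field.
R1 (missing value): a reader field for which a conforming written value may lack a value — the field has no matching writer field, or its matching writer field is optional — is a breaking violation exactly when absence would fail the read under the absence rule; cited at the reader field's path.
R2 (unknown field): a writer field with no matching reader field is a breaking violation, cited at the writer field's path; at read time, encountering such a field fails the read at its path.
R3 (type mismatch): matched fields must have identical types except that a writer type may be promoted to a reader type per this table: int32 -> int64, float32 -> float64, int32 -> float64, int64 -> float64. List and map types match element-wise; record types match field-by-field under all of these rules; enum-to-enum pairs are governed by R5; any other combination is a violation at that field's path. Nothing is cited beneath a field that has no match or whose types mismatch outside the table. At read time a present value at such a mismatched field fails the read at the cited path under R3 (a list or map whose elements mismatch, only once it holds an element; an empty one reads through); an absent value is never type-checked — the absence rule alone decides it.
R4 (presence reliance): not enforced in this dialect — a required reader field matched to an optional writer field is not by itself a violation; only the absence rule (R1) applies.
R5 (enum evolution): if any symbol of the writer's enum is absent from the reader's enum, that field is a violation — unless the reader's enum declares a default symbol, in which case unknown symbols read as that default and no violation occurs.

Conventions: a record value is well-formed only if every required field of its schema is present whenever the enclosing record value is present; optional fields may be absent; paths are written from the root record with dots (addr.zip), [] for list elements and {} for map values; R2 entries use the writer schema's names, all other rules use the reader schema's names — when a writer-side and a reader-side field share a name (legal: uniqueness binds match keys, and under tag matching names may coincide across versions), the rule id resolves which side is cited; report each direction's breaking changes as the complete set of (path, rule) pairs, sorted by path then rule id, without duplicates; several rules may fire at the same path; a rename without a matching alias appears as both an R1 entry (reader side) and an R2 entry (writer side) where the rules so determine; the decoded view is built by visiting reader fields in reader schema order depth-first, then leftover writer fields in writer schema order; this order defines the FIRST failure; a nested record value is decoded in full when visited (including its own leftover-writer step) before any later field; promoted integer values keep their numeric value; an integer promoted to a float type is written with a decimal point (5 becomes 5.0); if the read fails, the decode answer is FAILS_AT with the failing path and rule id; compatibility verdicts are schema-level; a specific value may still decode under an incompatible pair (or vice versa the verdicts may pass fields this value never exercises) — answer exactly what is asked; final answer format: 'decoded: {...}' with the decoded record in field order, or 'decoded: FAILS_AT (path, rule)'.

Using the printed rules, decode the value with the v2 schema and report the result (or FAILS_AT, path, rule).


decoded: {"severity": null, "meta": null, "active": false, "rating": null, "balance": 3.75}

each type pair in Event: writer, then reader
decoding the Event value with the v2 reader:
  severity := null (absent, optional -> null)
  meta := null (absent, optional -> null)
  active := false
  rating := null (absent, optional -> null)
  balance := 3.75
  => decoded: {"severity": null, "meta": null, "active": false, "rating": null, "balance": 3.75}
checking off the Event differences that do not matter here:
  renamed field primary to active in record Contact (alias primary declared on the renamed field) -> matters for Event compatibility verdicts, not for this value's decode
  field age in record Contact: tag 2 changed to 4 -> no rule fires on it and the decoded Event view is identical with or without it
  field balance in record Event: tag 13 changed to 5 -> no rule fires on it and the decoded Event view is identical with or without it


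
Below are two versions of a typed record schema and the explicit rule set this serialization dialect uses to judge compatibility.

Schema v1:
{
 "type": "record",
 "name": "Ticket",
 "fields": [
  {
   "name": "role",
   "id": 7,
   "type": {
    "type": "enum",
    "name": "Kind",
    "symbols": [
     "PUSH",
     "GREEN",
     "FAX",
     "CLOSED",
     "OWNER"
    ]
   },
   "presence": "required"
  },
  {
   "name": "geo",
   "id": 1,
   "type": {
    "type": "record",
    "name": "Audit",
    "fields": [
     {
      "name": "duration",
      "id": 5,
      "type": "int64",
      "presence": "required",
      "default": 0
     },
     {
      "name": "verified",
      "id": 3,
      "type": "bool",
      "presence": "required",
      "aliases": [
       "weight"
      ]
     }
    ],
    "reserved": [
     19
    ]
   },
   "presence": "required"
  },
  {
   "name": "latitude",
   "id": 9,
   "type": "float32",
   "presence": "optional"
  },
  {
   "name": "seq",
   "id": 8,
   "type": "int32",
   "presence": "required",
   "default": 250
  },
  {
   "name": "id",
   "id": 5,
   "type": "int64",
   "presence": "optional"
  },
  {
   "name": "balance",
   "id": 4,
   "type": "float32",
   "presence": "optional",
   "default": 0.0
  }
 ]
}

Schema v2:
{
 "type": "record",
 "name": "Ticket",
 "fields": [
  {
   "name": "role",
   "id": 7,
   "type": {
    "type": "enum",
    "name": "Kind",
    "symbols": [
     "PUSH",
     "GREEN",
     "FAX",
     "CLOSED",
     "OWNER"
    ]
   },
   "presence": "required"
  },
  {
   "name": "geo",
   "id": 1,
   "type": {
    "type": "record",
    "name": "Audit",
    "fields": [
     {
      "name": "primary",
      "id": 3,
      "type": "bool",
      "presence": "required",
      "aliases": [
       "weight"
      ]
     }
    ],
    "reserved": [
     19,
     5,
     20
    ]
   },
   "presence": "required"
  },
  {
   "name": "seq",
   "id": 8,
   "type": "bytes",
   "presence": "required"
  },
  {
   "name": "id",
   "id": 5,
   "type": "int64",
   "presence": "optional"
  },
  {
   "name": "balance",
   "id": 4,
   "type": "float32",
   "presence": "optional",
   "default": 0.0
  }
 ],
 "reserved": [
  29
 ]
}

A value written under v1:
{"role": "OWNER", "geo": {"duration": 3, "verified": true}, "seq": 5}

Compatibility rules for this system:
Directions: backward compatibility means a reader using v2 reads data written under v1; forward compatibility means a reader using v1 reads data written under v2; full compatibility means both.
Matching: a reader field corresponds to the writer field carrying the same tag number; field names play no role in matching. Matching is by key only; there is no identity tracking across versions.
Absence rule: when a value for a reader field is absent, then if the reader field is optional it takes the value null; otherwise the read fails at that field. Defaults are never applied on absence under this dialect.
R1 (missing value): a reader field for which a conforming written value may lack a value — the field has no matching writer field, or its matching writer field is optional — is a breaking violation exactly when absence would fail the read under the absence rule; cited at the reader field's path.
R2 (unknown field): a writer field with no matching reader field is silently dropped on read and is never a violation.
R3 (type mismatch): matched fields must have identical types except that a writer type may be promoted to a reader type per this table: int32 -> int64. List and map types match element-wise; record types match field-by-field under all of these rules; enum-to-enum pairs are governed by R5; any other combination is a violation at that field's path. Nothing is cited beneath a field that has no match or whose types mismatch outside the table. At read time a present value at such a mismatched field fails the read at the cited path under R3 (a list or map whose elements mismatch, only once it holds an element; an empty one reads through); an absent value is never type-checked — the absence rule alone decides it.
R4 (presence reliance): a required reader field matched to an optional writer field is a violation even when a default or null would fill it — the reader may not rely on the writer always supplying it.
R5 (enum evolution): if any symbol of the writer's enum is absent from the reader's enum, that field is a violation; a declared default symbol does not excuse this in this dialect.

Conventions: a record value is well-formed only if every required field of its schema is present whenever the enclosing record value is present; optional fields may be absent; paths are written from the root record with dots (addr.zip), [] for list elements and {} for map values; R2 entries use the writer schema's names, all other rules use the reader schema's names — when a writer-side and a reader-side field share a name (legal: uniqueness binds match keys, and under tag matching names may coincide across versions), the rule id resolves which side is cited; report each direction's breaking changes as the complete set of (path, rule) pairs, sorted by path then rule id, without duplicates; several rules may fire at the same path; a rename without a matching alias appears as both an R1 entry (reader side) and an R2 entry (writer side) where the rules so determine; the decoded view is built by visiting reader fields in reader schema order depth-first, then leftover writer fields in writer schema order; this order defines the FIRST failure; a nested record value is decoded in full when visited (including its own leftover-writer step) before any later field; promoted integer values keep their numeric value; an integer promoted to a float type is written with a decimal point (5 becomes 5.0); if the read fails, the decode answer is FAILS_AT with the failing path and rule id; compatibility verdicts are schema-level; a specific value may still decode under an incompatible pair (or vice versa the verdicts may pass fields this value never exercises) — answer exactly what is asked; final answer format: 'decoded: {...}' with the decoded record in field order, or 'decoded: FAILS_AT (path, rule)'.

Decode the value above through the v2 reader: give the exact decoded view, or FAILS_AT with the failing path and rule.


the writer's type comes first in each Ticket pair
decoding the Ticket value with the v2 reader:
  role := "OWNER"
  geo.primary := true (from writer verified)
  writer geo.duration: unmatched, discarded
  read fails at seq under R3
  => FAILS_AT (seq, R3)
remaining Ticket differences; none change what is asked:
  removed field latitude from record Ticket -> inert under this dialect — no rule fires on Ticket and the result does not move
  removed field duration from record Audit (its key 5 joins the reserved list) -> shifts the Ticket verdicts, not this decode
  renamed field verified to primary in record Audit -> inert under this dialect — no rule fires on Ticket and the result does not move

decoded: FAILS_AT (seq, R3)


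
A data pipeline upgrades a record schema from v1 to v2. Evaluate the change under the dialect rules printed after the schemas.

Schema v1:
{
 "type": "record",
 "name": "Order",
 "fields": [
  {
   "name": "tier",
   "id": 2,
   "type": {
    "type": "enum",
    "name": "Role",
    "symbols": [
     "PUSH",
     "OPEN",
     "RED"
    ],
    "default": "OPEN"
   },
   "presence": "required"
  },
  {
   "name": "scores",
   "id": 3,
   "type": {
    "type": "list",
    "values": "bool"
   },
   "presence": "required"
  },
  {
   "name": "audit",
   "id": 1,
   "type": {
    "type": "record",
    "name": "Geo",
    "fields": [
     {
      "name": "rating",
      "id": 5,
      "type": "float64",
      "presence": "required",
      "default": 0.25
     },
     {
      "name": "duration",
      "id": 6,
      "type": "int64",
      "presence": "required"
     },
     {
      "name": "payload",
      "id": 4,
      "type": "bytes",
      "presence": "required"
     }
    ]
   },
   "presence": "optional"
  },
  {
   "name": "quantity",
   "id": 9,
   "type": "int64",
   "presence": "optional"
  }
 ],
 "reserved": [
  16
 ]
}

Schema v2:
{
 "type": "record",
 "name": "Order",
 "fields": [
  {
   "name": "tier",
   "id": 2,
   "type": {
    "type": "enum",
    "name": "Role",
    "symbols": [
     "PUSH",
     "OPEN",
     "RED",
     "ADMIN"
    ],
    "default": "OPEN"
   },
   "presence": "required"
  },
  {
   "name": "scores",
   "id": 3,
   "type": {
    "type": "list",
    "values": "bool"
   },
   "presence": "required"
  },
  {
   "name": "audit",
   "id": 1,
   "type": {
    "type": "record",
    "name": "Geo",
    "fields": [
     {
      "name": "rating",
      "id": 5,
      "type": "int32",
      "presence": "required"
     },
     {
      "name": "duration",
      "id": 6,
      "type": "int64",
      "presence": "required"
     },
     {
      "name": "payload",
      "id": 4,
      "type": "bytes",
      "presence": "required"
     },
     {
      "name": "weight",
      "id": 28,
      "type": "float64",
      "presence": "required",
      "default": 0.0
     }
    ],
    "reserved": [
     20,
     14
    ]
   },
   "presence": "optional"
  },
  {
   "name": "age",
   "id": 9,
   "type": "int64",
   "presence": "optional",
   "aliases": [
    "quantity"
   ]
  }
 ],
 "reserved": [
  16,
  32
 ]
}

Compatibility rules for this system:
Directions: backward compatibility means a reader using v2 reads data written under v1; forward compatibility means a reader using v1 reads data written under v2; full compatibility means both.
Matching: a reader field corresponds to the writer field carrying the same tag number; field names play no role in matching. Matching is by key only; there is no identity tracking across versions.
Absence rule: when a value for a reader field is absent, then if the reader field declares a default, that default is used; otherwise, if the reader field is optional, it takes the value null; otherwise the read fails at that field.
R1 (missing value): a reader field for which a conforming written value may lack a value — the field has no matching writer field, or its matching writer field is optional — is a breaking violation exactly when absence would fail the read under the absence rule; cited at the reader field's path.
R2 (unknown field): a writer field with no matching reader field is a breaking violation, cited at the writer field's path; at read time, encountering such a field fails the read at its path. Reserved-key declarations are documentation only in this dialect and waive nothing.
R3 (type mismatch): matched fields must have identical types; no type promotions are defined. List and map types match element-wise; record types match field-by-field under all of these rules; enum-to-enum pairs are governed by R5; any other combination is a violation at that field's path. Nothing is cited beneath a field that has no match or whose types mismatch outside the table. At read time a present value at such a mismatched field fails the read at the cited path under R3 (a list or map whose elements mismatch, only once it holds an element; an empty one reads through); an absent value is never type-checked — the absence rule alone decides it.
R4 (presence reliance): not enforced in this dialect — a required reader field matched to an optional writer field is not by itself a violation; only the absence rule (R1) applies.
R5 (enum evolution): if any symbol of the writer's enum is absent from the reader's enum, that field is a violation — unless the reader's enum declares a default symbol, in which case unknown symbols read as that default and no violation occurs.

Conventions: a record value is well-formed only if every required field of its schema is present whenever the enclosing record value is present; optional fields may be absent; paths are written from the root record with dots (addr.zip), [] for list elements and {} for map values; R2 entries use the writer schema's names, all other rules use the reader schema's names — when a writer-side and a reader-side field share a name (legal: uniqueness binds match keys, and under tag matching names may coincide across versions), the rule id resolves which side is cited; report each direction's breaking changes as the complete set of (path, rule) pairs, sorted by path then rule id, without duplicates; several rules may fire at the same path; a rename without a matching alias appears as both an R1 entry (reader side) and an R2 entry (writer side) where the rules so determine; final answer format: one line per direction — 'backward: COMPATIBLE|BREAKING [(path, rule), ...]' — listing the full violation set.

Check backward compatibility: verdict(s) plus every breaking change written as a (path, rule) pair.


backward: BREAKING [(audit.rating, R3)]

in Order below, arrows point writer -> reader
backward for Order (reader v2, writer v1):
  writer required, Role -> Role: reader tier maps from writer tier
  writer required, list<bool> -> list<bool>: reader scores maps from writer scores
  writer optional, Geo -> Geo: reader audit maps from writer audit
  writer optional, int64 -> int64: reader age maps from writer quantity
  writer required, float64 -> int32: reader audit.rating maps from writer audit.rating
  writer required, int64 -> int64: reader audit.duration maps from writer audit.duration
  writer required, bytes -> bytes: reader audit.payload maps from writer audit.payload
  audit.weight has no writer counterpart
  violation R3 at audit.rating
  => backward verdict for Order: BREAKING, 1 violation(s)
the rest of the Order diff is inert for this question:
  renamed field quantity to age in record Order (alias quantity declared on the renamed field) -> triggers nothing under Order's printed rules — same verdict
  enum Role (field tier in record Order): symbol ADMIN added -> triggers nothing under Order's printed rules — same verdict
  added field weight to record Geo: required float64, tag 28, default 0.0 (in v2 it sits last) -> fires only in the forward direction of Order, which is not asked here


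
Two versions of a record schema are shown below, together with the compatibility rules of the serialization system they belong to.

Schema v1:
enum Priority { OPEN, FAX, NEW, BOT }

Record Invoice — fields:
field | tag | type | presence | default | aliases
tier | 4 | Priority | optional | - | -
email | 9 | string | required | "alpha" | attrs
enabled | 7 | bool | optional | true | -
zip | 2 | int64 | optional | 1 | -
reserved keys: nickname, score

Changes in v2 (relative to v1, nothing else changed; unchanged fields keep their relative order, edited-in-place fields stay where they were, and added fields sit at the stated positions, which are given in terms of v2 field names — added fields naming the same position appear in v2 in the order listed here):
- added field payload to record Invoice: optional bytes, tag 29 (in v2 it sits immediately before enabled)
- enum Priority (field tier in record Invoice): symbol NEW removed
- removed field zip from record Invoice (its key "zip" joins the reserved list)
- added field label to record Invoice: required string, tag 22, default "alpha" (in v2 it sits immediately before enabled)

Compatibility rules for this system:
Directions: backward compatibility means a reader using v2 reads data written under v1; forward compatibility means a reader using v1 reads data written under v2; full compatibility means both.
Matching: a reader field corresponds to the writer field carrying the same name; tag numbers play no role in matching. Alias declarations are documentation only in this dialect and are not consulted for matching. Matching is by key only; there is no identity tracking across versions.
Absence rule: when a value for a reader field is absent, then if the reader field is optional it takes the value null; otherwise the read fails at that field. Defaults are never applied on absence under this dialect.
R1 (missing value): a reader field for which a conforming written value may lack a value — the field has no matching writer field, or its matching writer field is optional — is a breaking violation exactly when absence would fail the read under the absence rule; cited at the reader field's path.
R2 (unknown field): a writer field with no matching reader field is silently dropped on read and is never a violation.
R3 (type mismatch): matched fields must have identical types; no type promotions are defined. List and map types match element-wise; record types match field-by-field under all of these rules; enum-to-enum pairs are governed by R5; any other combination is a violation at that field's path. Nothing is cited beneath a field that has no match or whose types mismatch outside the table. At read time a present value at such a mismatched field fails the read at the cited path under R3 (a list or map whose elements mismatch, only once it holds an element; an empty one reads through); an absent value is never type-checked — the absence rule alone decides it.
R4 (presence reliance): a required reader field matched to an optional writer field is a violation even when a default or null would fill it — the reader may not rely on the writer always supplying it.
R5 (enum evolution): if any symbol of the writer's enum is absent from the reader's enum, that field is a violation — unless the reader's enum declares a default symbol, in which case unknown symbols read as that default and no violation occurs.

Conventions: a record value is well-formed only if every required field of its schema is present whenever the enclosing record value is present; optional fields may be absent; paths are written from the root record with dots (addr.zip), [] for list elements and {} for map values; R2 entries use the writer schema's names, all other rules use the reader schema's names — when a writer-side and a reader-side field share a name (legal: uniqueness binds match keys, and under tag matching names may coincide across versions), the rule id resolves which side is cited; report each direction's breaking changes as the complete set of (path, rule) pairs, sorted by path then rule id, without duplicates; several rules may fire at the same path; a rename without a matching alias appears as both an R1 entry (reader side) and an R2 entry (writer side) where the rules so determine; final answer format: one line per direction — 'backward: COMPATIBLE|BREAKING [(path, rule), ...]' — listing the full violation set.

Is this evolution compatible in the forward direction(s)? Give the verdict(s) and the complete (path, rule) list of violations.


the writer's type comes first in each Invoice pair
forward for Invoice (reader v1, writer v2):
  writer optional, Priority -> Priority: reader tier maps from writer tier
  writer required, string -> string: reader email maps from writer email
  writer optional, bool -> bool: reader enabled maps from writer enabled
  zip: no writer match
  writer payload: unknown to reader
  writer label: unknown to reader
  => forward verdict for Invoice: COMPATIBLE, no violations
diffs on Invoice not affecting the asked answer:
  added field payload to record Invoice: optional bytes, tag 29 (in v2 it sits immediately before enabled) -> fires no rule on Invoice, leaving the asked answer as it is
  enum Priority (field tier in record Invoice): symbol NEW removed -> matters only for Invoice's backward compatibility — outside the asked direction
  removed field zip from record Invoice (its key "zip" joins the reserved list) -> fires no rule on Invoice, leaving the asked answer as it is
  added field label to record Invoice: required string, tag 22, default "alpha" (in v2 it sits immediately before enabled) -> matters only for Invoice's backward compatibility — outside the asked direction

forward: COMPATIBLE []


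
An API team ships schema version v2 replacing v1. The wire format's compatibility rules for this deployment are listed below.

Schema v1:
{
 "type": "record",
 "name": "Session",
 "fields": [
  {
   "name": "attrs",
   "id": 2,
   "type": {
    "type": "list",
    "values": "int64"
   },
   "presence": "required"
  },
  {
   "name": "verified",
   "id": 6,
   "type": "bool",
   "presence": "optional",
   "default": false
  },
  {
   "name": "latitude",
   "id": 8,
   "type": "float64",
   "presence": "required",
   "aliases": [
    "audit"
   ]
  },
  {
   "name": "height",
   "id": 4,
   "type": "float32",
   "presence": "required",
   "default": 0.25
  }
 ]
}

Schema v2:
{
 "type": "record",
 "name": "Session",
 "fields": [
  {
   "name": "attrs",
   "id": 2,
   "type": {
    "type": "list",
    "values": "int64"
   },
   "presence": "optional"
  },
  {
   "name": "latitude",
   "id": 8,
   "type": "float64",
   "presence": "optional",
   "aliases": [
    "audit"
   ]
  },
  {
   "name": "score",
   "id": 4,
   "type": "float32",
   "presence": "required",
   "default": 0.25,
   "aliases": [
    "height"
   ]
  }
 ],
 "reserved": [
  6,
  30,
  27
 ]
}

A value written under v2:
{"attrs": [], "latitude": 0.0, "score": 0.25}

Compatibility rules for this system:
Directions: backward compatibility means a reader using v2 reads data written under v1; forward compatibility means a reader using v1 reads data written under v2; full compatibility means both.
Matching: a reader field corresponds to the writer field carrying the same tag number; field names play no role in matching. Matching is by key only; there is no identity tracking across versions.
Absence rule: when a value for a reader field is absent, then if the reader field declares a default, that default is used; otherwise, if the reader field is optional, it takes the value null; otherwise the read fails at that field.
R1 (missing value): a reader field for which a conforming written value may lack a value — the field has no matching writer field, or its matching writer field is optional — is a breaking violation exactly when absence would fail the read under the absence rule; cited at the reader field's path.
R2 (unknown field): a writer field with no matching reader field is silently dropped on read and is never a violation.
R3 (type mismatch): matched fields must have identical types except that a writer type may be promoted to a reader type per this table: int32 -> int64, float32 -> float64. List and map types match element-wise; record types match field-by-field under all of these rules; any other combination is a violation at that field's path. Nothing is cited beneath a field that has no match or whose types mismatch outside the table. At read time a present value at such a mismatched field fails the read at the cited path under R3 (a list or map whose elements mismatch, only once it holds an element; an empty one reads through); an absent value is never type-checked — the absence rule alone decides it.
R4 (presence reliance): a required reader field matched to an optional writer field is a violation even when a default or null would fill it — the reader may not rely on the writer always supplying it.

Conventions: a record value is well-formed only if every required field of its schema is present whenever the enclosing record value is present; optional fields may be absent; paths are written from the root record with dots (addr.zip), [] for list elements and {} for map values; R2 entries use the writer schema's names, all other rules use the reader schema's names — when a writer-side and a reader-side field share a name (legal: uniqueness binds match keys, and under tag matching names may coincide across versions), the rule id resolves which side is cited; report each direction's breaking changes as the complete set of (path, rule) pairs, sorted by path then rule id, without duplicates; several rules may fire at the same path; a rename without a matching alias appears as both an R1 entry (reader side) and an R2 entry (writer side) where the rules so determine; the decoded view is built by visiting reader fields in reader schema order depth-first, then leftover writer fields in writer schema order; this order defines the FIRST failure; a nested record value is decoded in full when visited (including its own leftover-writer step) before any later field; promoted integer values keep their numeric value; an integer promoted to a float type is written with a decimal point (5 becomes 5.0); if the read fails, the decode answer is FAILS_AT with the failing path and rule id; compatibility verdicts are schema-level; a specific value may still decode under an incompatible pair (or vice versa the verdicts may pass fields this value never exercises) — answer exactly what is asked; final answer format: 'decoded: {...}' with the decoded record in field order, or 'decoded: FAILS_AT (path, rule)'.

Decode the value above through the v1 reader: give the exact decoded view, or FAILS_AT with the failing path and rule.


arrows below run writer -> reader for Session
decode (reader v1):
  attrs := []
  verified := false (missing; default applied)
  latitude := 0.0
  height := 0.25 (from writer score)
  => decoded: {"attrs": [], "verified": false, "latitude": 0.0, "height": 0.25}
ruling out the remaining Session differences:
  field attrs in record Session: required changed to optional -> changes Session's schema-level verdicts only — the decode of this value is the same
  removed field verified from record Session (its key 6 joins the reserved list) -> triggers nothing under the printed rules; the Session answer is the same either way
  field latitude in record Session: required changed to optional -> changes Session's schema-level verdicts only — the decode of this value is the same
  renamed field height to score in record Session (alias height declared on the renamed field) -> triggers nothing under the printed rules; the Session answer is the same either way

decoded: {"attrs": [], "verified": false, "latitude": 0.0, "height": 0.25}


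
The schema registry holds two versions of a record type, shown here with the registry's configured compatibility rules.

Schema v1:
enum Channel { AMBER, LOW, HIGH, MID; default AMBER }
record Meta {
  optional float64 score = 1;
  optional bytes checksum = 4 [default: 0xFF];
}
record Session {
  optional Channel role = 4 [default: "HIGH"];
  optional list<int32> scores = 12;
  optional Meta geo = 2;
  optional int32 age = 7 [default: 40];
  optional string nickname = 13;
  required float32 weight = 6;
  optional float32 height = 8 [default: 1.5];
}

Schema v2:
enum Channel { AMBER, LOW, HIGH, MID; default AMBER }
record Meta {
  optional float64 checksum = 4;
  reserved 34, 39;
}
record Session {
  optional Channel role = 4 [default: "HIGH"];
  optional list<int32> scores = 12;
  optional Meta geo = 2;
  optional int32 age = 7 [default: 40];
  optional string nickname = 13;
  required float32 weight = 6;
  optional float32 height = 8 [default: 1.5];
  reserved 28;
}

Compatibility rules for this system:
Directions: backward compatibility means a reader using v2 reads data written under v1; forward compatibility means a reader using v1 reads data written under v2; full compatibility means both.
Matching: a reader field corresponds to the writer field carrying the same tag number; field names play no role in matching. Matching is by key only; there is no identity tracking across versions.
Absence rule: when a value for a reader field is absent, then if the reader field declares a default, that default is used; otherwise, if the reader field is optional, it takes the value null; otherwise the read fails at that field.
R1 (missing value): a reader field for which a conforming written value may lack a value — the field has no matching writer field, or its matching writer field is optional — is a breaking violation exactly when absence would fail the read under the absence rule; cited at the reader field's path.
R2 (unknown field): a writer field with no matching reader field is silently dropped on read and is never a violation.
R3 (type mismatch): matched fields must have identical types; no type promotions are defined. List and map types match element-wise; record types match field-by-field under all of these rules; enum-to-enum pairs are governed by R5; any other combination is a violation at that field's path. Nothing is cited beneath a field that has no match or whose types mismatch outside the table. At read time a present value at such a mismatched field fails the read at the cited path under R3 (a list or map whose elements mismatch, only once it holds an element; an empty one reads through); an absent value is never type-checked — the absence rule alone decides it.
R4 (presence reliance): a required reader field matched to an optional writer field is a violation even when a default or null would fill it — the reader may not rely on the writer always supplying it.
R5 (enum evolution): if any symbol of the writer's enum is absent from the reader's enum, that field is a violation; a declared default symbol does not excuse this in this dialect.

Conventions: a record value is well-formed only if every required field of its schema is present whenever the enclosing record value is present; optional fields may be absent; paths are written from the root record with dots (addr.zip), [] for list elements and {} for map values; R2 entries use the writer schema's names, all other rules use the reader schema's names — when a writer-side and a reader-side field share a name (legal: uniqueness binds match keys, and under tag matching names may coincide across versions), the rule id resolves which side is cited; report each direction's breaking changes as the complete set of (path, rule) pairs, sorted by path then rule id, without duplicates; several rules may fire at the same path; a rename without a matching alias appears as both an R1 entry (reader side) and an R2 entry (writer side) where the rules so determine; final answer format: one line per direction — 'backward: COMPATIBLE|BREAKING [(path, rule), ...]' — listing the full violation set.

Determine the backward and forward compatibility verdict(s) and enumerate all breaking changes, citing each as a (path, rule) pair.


in Session below, arrows point writer -> reader
backward on Session — v2 reading data written by v1:
  Channel -> Channel, writer optional: role aligns to role
  list<int32> -> list<int32>, writer optional: scores aligns to scores
  Meta -> Meta, writer optional: geo aligns to geo
  int32 -> int32, writer optional: age aligns to age
  string -> string, writer optional: nickname aligns to nickname
  float32 -> float32, writer required: weight aligns to weight
  float32 -> float32, writer optional: height aligns to height
  bytes -> float64, writer optional: geo.checksum aligns to geo.checksum
  geo.score (writer side), unknown to reader
  R3 fires at geo.checksum
  backward on Session therefore BREAKING (1)
forward on Session — v1 reading data written by v2:
  Channel -> Channel, writer optional: role aligns to role
  list<int32> -> list<int32>, writer optional: scores aligns to scores
  Meta -> Meta, writer optional: geo aligns to geo
  int32 -> int32, writer optional: age aligns to age
  string -> string, writer optional: nickname aligns to nickname
  float32 -> float32, writer required: weight aligns to weight
  float32 -> float32, writer optional: height aligns to height
  geo.score: no writer match
  float64 -> bytes, writer optional: geo.checksum aligns to geo.checksum
  R3 fires at geo.checksum
  forward on Session therefore BREAKING (1)

backward: BREAKING [(geo.checksum, R3)]; forward: BREAKING [(geo.checksum, R3)]


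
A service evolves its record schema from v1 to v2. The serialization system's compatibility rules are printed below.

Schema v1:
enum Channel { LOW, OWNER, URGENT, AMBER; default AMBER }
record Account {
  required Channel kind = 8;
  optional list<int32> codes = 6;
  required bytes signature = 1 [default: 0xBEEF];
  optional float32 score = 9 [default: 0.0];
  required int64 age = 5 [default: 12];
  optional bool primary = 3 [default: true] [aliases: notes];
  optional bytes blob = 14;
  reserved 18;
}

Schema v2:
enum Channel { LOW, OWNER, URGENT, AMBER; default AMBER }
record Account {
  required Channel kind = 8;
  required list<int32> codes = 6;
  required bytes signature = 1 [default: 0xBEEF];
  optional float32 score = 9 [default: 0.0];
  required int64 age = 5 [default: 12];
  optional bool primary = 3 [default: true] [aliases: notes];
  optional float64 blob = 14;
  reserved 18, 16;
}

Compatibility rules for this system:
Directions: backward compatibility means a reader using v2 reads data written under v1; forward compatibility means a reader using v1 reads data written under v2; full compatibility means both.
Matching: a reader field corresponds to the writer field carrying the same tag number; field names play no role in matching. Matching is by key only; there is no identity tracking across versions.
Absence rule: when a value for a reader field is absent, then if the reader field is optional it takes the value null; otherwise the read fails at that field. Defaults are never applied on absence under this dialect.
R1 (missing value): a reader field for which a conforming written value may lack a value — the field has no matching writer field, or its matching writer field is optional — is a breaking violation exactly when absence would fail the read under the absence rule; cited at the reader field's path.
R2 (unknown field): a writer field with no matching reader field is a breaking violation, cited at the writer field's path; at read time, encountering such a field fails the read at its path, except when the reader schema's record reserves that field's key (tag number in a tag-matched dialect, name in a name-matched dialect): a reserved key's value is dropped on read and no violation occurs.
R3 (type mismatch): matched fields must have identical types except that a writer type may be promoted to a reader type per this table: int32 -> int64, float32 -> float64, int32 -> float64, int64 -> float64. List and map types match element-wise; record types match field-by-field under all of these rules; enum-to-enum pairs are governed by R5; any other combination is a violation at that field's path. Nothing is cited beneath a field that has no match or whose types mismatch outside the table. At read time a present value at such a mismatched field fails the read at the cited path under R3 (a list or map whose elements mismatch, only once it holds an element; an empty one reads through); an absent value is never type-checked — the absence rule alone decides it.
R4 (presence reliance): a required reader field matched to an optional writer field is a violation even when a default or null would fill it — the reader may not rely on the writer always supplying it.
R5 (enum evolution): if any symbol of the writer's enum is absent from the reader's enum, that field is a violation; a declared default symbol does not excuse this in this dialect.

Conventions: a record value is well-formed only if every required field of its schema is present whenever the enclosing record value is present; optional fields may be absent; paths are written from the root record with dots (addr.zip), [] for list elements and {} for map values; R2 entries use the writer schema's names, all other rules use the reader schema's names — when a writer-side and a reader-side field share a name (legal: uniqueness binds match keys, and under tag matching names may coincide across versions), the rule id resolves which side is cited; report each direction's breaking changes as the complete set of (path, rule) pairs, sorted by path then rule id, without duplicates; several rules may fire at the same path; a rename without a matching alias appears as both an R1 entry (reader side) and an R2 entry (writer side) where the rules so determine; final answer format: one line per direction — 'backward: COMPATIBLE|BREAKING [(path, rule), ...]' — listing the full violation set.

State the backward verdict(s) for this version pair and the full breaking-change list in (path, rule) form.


in Account below, arrows point writer -> reader
backward pass over Account, reader schema v2, writer schema v1:
  kind: paired with writer kind (Channel -> Channel; writer required)
  codes: paired with writer codes (list<int32> -> list<int32>; writer optional)
  signature: paired with writer signature (bytes -> bytes; writer required)
  score: paired with writer score (float32 -> float32; writer optional)
  age: paired with writer age (int64 -> int64; writer required)
  primary: paired with writer primary (bool -> bool; writer optional)
  blob: paired with writer blob (bytes -> float64; writer optional)
  R3 fires at blob
  R1 fires at codes
  R4 fires at codes
  => backward verdict for Account: BREAKING, 3 violation(s)

backward: BREAKING [(blob, R3), (codes, R1), (codes, R4)]
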